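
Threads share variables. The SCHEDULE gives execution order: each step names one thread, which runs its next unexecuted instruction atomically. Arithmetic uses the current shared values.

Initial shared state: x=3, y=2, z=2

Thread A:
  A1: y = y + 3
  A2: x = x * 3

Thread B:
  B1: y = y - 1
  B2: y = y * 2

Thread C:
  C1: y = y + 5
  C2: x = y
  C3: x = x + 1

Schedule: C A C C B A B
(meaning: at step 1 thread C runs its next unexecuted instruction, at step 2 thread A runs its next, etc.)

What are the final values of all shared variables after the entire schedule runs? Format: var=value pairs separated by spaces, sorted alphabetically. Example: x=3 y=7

Step 1: thread C executes C1 (y = y + 5). Shared: x=3 y=7 z=2. PCs: A@0 B@0 C@1
Step 2: thread A executes A1 (y = y + 3). Shared: x=3 y=10 z=2. PCs: A@1 B@0 C@1
Step 3: thread C executes C2 (x = y). Shared: x=10 y=10 z=2. PCs: A@1 B@0 C@2
Step 4: thread C executes C3 (x = x + 1). Shared: x=11 y=10 z=2. PCs: A@1 B@0 C@3
Step 5: thread B executes B1 (y = y - 1). Shared: x=11 y=9 z=2. PCs: A@1 B@1 C@3
Step 6: thread A executes A2 (x = x * 3). Shared: x=33 y=9 z=2. PCs: A@2 B@1 C@3
Step 7: thread B executes B2 (y = y * 2). Shared: x=33 y=18 z=2. PCs: A@2 B@2 C@3

Answer: x=33 y=18 z=2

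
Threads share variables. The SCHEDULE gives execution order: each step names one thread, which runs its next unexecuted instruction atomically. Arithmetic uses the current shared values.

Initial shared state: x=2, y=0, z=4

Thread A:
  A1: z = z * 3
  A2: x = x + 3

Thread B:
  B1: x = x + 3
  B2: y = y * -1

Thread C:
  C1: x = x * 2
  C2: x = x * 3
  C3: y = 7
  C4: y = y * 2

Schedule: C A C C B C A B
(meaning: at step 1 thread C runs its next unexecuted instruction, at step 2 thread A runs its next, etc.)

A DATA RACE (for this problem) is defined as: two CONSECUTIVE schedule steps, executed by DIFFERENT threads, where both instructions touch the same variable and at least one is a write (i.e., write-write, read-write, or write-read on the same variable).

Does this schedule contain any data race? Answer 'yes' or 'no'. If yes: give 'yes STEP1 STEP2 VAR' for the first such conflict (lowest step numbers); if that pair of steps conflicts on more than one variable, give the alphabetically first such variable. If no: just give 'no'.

Answer: no

Derivation:
Steps 1,2: C(r=x,w=x) vs A(r=z,w=z). No conflict.
Steps 2,3: A(r=z,w=z) vs C(r=x,w=x). No conflict.
Steps 3,4: same thread (C). No race.
Steps 4,5: C(r=-,w=y) vs B(r=x,w=x). No conflict.
Steps 5,6: B(r=x,w=x) vs C(r=y,w=y). No conflict.
Steps 6,7: C(r=y,w=y) vs A(r=x,w=x). No conflict.
Steps 7,8: A(r=x,w=x) vs B(r=y,w=y). No conflict.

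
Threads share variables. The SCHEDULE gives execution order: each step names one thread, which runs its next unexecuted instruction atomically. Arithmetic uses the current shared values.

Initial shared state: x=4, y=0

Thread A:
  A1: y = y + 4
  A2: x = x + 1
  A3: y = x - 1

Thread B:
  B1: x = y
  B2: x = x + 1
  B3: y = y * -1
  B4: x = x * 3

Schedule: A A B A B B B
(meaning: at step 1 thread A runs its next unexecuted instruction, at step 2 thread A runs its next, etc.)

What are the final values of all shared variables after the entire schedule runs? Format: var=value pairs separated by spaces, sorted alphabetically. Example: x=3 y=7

Step 1: thread A executes A1 (y = y + 4). Shared: x=4 y=4. PCs: A@1 B@0
Step 2: thread A executes A2 (x = x + 1). Shared: x=5 y=4. PCs: A@2 B@0
Step 3: thread B executes B1 (x = y). Shared: x=4 y=4. PCs: A@2 B@1
Step 4: thread A executes A3 (y = x - 1). Shared: x=4 y=3. PCs: A@3 B@1
Step 5: thread B executes B2 (x = x + 1). Shared: x=5 y=3. PCs: A@3 B@2
Step 6: thread B executes B3 (y = y * -1). Shared: x=5 y=-3. PCs: A@3 B@3
Step 7: thread B executes B4 (x = x * 3). Shared: x=15 y=-3. PCs: A@3 B@4

Answer: x=15 y=-3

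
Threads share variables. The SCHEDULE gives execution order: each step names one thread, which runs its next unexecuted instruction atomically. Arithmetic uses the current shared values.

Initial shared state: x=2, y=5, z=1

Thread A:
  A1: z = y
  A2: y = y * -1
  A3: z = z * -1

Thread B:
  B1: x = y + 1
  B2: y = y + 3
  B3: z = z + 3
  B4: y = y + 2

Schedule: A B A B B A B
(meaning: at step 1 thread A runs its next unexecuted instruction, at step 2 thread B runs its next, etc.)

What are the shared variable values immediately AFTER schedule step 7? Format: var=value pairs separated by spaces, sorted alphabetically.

Answer: x=6 y=0 z=-8

Derivation:
Step 1: thread A executes A1 (z = y). Shared: x=2 y=5 z=5. PCs: A@1 B@0
Step 2: thread B executes B1 (x = y + 1). Shared: x=6 y=5 z=5. PCs: A@1 B@1
Step 3: thread A executes A2 (y = y * -1). Shared: x=6 y=-5 z=5. PCs: A@2 B@1
Step 4: thread B executes B2 (y = y + 3). Shared: x=6 y=-2 z=5. PCs: A@2 B@2
Step 5: thread B executes B3 (z = z + 3). Shared: x=6 y=-2 z=8. PCs: A@2 B@3
Step 6: thread A executes A3 (z = z * -1). Shared: x=6 y=-2 z=-8. PCs: A@3 B@3
Step 7: thread B executes B4 (y = y + 2). Shared: x=6 y=0 z=-8. PCs: A@3 B@4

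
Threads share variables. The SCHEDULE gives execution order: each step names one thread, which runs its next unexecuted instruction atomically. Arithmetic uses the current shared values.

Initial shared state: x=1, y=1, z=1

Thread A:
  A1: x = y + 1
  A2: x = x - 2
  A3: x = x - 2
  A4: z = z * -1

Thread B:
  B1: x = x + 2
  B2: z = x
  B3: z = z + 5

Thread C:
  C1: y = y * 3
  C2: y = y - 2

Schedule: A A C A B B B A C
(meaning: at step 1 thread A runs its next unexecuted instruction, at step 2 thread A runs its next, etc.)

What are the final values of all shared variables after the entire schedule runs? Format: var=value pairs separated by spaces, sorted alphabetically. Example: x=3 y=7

Step 1: thread A executes A1 (x = y + 1). Shared: x=2 y=1 z=1. PCs: A@1 B@0 C@0
Step 2: thread A executes A2 (x = x - 2). Shared: x=0 y=1 z=1. PCs: A@2 B@0 C@0
Step 3: thread C executes C1 (y = y * 3). Shared: x=0 y=3 z=1. PCs: A@2 B@0 C@1
Step 4: thread A executes A3 (x = x - 2). Shared: x=-2 y=3 z=1. PCs: A@3 B@0 C@1
Step 5: thread B executes B1 (x = x + 2). Shared: x=0 y=3 z=1. PCs: A@3 B@1 C@1
Step 6: thread B executes B2 (z = x). Shared: x=0 y=3 z=0. PCs: A@3 B@2 C@1
Step 7: thread B executes B3 (z = z + 5). Shared: x=0 y=3 z=5. PCs: A@3 B@3 C@1
Step 8: thread A executes A4 (z = z * -1). Shared: x=0 y=3 z=-5. PCs: A@4 B@3 C@1
Step 9: thread C executes C2 (y = y - 2). Shared: x=0 y=1 z=-5. PCs: A@4 B@3 C@2

Answer: x=0 y=1 z=-5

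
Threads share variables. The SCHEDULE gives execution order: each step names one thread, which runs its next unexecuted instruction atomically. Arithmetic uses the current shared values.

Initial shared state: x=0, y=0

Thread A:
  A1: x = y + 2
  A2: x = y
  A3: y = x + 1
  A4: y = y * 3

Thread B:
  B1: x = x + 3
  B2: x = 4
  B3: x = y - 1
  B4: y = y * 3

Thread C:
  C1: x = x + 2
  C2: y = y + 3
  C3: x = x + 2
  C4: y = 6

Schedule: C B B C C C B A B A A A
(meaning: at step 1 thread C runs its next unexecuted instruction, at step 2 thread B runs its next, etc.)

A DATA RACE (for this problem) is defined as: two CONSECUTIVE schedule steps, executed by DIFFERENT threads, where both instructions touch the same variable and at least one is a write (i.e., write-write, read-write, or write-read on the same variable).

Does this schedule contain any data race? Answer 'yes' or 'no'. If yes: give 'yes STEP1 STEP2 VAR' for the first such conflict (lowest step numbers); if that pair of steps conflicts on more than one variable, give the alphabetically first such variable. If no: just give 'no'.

Steps 1,2: C(x = x + 2) vs B(x = x + 3). RACE on x (W-W).
Steps 2,3: same thread (B). No race.
Steps 3,4: B(r=-,w=x) vs C(r=y,w=y). No conflict.
Steps 4,5: same thread (C). No race.
Steps 5,6: same thread (C). No race.
Steps 6,7: C(y = 6) vs B(x = y - 1). RACE on y (W-R).
Steps 7,8: B(x = y - 1) vs A(x = y + 2). RACE on x (W-W).
Steps 8,9: A(x = y + 2) vs B(y = y * 3). RACE on y (R-W).
Steps 9,10: B(y = y * 3) vs A(x = y). RACE on y (W-R).
Steps 10,11: same thread (A). No race.
Steps 11,12: same thread (A). No race.
First conflict at steps 1,2.

Answer: yes 1 2 x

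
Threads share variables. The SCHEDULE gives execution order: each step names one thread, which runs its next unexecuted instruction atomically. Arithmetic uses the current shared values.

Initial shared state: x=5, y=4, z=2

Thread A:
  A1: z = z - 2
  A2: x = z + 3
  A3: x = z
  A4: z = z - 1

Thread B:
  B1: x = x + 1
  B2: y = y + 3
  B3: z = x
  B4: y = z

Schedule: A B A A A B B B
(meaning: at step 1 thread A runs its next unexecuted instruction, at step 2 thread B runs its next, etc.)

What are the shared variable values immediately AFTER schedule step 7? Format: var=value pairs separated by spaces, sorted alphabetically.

Answer: x=0 y=7 z=0

Derivation:
Step 1: thread A executes A1 (z = z - 2). Shared: x=5 y=4 z=0. PCs: A@1 B@0
Step 2: thread B executes B1 (x = x + 1). Shared: x=6 y=4 z=0. PCs: A@1 B@1
Step 3: thread A executes A2 (x = z + 3). Shared: x=3 y=4 z=0. PCs: A@2 B@1
Step 4: thread A executes A3 (x = z). Shared: x=0 y=4 z=0. PCs: A@3 B@1
Step 5: thread A executes A4 (z = z - 1). Shared: x=0 y=4 z=-1. PCs: A@4 B@1
Step 6: thread B executes B2 (y = y + 3). Shared: x=0 y=7 z=-1. PCs: A@4 B@2
Step 7: thread B executes B3 (z = x). Shared: x=0 y=7 z=0. PCs: A@4 B@3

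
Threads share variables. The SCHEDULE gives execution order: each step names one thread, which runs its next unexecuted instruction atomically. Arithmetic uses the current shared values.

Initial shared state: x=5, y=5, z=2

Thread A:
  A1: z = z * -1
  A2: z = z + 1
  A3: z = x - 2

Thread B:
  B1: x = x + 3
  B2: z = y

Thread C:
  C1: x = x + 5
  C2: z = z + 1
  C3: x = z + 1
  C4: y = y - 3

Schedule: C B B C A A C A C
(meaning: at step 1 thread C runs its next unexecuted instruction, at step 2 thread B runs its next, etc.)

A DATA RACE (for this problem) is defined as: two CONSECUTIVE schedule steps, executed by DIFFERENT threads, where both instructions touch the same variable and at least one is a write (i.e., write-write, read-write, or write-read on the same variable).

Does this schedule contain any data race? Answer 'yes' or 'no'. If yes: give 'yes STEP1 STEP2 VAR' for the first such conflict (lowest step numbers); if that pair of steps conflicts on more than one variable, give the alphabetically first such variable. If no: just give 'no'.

Answer: yes 1 2 x

Derivation:
Steps 1,2: C(x = x + 5) vs B(x = x + 3). RACE on x (W-W).
Steps 2,3: same thread (B). No race.
Steps 3,4: B(z = y) vs C(z = z + 1). RACE on z (W-W).
Steps 4,5: C(z = z + 1) vs A(z = z * -1). RACE on z (W-W).
Steps 5,6: same thread (A). No race.
Steps 6,7: A(z = z + 1) vs C(x = z + 1). RACE on z (W-R).
Steps 7,8: C(x = z + 1) vs A(z = x - 2). RACE on x (W-R), z (R-W). Multiple vars; alphabetically first is x.
Steps 8,9: A(r=x,w=z) vs C(r=y,w=y). No conflict.
First conflict at steps 1,2.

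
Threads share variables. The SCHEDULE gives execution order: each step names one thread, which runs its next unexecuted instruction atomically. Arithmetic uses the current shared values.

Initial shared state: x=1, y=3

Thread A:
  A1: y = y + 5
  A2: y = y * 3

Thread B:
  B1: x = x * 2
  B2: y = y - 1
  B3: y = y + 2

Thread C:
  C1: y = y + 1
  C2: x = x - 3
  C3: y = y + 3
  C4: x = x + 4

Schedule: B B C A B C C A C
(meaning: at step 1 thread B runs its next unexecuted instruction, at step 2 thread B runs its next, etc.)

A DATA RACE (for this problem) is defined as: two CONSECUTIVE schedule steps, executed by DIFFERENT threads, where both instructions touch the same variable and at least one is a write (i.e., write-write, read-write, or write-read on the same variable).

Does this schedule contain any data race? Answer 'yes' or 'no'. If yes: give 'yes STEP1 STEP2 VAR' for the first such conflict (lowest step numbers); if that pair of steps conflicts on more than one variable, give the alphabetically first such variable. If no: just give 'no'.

Steps 1,2: same thread (B). No race.
Steps 2,3: B(y = y - 1) vs C(y = y + 1). RACE on y (W-W).
Steps 3,4: C(y = y + 1) vs A(y = y + 5). RACE on y (W-W).
Steps 4,5: A(y = y + 5) vs B(y = y + 2). RACE on y (W-W).
Steps 5,6: B(r=y,w=y) vs C(r=x,w=x). No conflict.
Steps 6,7: same thread (C). No race.
Steps 7,8: C(y = y + 3) vs A(y = y * 3). RACE on y (W-W).
Steps 8,9: A(r=y,w=y) vs C(r=x,w=x). No conflict.
First conflict at steps 2,3.

Answer: yes 2 3 y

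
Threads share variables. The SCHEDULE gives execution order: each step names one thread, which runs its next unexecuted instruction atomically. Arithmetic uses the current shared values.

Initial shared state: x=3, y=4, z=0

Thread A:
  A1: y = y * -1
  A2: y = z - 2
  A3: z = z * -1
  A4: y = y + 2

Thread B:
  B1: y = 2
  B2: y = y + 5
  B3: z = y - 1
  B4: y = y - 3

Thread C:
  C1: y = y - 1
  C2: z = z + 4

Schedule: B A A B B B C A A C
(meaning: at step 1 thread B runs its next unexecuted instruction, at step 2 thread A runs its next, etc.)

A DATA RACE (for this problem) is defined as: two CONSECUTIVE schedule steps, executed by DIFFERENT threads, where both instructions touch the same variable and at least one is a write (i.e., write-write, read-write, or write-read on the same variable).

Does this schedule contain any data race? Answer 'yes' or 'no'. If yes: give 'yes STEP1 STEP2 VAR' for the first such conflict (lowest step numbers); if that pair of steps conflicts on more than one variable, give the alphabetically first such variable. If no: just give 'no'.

Steps 1,2: B(y = 2) vs A(y = y * -1). RACE on y (W-W).
Steps 2,3: same thread (A). No race.
Steps 3,4: A(y = z - 2) vs B(y = y + 5). RACE on y (W-W).
Steps 4,5: same thread (B). No race.
Steps 5,6: same thread (B). No race.
Steps 6,7: B(y = y - 3) vs C(y = y - 1). RACE on y (W-W).
Steps 7,8: C(r=y,w=y) vs A(r=z,w=z). No conflict.
Steps 8,9: same thread (A). No race.
Steps 9,10: A(r=y,w=y) vs C(r=z,w=z). No conflict.
First conflict at steps 1,2.

Answer: yes 1 2 y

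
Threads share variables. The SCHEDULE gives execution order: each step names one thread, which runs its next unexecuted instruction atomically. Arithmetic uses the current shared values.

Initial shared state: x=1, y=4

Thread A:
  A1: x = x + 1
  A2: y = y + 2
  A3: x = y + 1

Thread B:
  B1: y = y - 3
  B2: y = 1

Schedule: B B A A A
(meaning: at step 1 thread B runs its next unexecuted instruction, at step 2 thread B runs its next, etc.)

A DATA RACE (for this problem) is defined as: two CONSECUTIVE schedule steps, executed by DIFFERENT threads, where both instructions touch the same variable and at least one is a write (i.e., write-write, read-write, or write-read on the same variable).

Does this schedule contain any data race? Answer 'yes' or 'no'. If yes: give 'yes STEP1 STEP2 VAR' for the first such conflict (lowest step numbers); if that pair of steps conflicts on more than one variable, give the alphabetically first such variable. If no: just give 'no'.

Steps 1,2: same thread (B). No race.
Steps 2,3: B(r=-,w=y) vs A(r=x,w=x). No conflict.
Steps 3,4: same thread (A). No race.
Steps 4,5: same thread (A). No race.

Answer: no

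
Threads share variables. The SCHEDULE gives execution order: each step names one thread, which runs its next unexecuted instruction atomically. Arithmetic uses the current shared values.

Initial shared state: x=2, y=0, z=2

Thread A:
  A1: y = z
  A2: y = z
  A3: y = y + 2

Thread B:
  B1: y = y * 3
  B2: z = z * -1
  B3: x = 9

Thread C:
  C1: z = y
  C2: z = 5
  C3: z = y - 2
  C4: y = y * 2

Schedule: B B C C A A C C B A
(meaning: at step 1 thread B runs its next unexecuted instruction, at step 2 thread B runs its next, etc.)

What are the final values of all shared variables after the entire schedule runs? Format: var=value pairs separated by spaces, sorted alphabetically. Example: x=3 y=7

Answer: x=9 y=12 z=3

Derivation:
Step 1: thread B executes B1 (y = y * 3). Shared: x=2 y=0 z=2. PCs: A@0 B@1 C@0
Step 2: thread B executes B2 (z = z * -1). Shared: x=2 y=0 z=-2. PCs: A@0 B@2 C@0
Step 3: thread C executes C1 (z = y). Shared: x=2 y=0 z=0. PCs: A@0 B@2 C@1
Step 4: thread C executes C2 (z = 5). Shared: x=2 y=0 z=5. PCs: A@0 B@2 C@2
Step 5: thread A executes A1 (y = z). Shared: x=2 y=5 z=5. PCs: A@1 B@2 C@2
Step 6: thread A executes A2 (y = z). Shared: x=2 y=5 z=5. PCs: A@2 B@2 C@2
Step 7: thread C executes C3 (z = y - 2). Shared: x=2 y=5 z=3. PCs: A@2 B@2 C@3
Step 8: thread C executes C4 (y = y * 2). Shared: x=2 y=10 z=3. PCs: A@2 B@2 C@4
Step 9: thread B executes B3 (x = 9). Shared: x=9 y=10 z=3. PCs: A@2 B@3 C@4
Step 10: thread A executes A3 (y = y + 2). Shared: x=9 y=12 z=3. PCs: A@3 B@3 C@4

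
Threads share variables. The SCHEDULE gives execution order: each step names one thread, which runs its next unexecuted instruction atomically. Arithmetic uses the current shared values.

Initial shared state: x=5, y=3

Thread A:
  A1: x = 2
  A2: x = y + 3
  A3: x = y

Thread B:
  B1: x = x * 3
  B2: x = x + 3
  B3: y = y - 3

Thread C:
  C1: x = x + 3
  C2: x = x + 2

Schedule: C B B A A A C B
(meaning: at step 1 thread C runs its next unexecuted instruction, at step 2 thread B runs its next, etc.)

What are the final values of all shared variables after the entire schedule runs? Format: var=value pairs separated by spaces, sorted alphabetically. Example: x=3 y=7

Answer: x=5 y=0

Derivation:
Step 1: thread C executes C1 (x = x + 3). Shared: x=8 y=3. PCs: A@0 B@0 C@1
Step 2: thread B executes B1 (x = x * 3). Shared: x=24 y=3. PCs: A@0 B@1 C@1
Step 3: thread B executes B2 (x = x + 3). Shared: x=27 y=3. PCs: A@0 B@2 C@1
Step 4: thread A executes A1 (x = 2). Shared: x=2 y=3. PCs: A@1 B@2 C@1
Step 5: thread A executes A2 (x = y + 3). Shared: x=6 y=3. PCs: A@2 B@2 C@1
Step 6: thread A executes A3 (x = y). Shared: x=3 y=3. PCs: A@3 B@2 C@1
Step 7: thread C executes C2 (x = x + 2). Shared: x=5 y=3. PCs: A@3 B@2 C@2
Step 8: thread B executes B3 (y = y - 3). Shared: x=5 y=0. PCs: A@3 B@3 C@2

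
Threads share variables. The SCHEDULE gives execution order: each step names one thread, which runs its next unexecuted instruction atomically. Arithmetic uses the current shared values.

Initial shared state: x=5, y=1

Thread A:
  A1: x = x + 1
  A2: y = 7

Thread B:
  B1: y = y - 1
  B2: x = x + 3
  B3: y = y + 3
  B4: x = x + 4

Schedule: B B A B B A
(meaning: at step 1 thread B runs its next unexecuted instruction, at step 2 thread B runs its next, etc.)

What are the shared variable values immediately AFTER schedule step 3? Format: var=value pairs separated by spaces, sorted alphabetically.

Step 1: thread B executes B1 (y = y - 1). Shared: x=5 y=0. PCs: A@0 B@1
Step 2: thread B executes B2 (x = x + 3). Shared: x=8 y=0. PCs: A@0 B@2
Step 3: thread A executes A1 (x = x + 1). Shared: x=9 y=0. PCs: A@1 B@2

Answer: x=9 y=0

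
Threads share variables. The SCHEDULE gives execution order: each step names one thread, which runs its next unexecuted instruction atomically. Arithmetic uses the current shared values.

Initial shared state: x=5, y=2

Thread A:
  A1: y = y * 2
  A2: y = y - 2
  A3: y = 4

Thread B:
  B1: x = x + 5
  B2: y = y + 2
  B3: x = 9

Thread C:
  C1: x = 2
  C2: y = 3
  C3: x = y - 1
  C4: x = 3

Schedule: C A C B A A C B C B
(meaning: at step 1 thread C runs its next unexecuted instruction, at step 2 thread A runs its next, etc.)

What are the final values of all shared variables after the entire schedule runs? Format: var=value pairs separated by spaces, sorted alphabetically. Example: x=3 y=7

Step 1: thread C executes C1 (x = 2). Shared: x=2 y=2. PCs: A@0 B@0 C@1
Step 2: thread A executes A1 (y = y * 2). Shared: x=2 y=4. PCs: A@1 B@0 C@1
Step 3: thread C executes C2 (y = 3). Shared: x=2 y=3. PCs: A@1 B@0 C@2
Step 4: thread B executes B1 (x = x + 5). Shared: x=7 y=3. PCs: A@1 B@1 C@2
Step 5: thread A executes A2 (y = y - 2). Shared: x=7 y=1. PCs: A@2 B@1 C@2
Step 6: thread A executes A3 (y = 4). Shared: x=7 y=4. PCs: A@3 B@1 C@2
Step 7: thread C executes C3 (x = y - 1). Shared: x=3 y=4. PCs: A@3 B@1 C@3
Step 8: thread B executes B2 (y = y + 2). Shared: x=3 y=6. PCs: A@3 B@2 C@3
Step 9: thread C executes C4 (x = 3). Shared: x=3 y=6. PCs: A@3 B@2 C@4
Step 10: thread B executes B3 (x = 9). Shared: x=9 y=6. PCs: A@3 B@3 C@4

Answer: x=9 y=6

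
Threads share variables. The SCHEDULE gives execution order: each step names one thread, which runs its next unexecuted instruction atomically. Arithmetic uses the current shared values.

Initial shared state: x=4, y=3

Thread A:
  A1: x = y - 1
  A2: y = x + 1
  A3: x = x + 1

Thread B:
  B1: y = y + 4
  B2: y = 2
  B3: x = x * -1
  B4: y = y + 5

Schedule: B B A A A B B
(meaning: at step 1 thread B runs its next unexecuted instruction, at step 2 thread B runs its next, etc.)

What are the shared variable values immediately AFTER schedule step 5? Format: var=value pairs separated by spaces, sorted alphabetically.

Step 1: thread B executes B1 (y = y + 4). Shared: x=4 y=7. PCs: A@0 B@1
Step 2: thread B executes B2 (y = 2). Shared: x=4 y=2. PCs: A@0 B@2
Step 3: thread A executes A1 (x = y - 1). Shared: x=1 y=2. PCs: A@1 B@2
Step 4: thread A executes A2 (y = x + 1). Shared: x=1 y=2. PCs: A@2 B@2
Step 5: thread A executes A3 (x = x + 1). Shared: x=2 y=2. PCs: A@3 B@2

Answer: x=2 y=2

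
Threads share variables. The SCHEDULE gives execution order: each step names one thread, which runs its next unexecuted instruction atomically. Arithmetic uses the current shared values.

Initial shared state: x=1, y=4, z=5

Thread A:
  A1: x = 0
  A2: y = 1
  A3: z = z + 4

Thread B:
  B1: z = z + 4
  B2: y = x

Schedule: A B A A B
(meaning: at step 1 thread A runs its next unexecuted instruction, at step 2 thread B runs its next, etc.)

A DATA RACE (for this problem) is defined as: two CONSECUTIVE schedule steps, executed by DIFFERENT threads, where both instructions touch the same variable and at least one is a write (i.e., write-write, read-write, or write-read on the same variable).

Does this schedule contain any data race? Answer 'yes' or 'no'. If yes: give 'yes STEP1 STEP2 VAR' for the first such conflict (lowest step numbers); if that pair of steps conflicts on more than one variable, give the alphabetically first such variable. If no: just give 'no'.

Steps 1,2: A(r=-,w=x) vs B(r=z,w=z). No conflict.
Steps 2,3: B(r=z,w=z) vs A(r=-,w=y). No conflict.
Steps 3,4: same thread (A). No race.
Steps 4,5: A(r=z,w=z) vs B(r=x,w=y). No conflict.

Answer: no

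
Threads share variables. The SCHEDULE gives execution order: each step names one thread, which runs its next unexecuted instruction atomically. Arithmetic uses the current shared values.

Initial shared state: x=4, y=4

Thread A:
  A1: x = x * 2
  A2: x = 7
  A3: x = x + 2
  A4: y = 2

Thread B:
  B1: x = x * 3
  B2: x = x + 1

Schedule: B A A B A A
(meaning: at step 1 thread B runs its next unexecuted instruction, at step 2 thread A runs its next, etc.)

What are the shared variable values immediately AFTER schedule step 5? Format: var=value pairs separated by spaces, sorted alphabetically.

Answer: x=10 y=4

Derivation:
Step 1: thread B executes B1 (x = x * 3). Shared: x=12 y=4. PCs: A@0 B@1
Step 2: thread A executes A1 (x = x * 2). Shared: x=24 y=4. PCs: A@1 B@1
Step 3: thread A executes A2 (x = 7). Shared: x=7 y=4. PCs: A@2 B@1
Step 4: thread B executes B2 (x = x + 1). Shared: x=8 y=4. PCs: A@2 B@2
Step 5: thread A executes A3 (x = x + 2). Shared: x=10 y=4. PCs: A@3 B@2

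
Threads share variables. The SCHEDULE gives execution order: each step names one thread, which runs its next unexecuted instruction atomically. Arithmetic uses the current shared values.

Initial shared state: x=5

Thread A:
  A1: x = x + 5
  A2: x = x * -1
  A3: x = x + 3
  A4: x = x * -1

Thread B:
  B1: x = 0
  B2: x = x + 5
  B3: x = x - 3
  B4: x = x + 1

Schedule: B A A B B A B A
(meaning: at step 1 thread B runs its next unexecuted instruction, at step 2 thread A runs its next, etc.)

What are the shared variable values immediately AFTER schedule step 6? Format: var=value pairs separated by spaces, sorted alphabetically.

Answer: x=0

Derivation:
Step 1: thread B executes B1 (x = 0). Shared: x=0. PCs: A@0 B@1
Step 2: thread A executes A1 (x = x + 5). Shared: x=5. PCs: A@1 B@1
Step 3: thread A executes A2 (x = x * -1). Shared: x=-5. PCs: A@2 B@1
Step 4: thread B executes B2 (x = x + 5). Shared: x=0. PCs: A@2 B@2
Step 5: thread B executes B3 (x = x - 3). Shared: x=-3. PCs: A@2 B@3
Step 6: thread A executes A3 (x = x + 3). Shared: x=0. PCs: A@3 B@3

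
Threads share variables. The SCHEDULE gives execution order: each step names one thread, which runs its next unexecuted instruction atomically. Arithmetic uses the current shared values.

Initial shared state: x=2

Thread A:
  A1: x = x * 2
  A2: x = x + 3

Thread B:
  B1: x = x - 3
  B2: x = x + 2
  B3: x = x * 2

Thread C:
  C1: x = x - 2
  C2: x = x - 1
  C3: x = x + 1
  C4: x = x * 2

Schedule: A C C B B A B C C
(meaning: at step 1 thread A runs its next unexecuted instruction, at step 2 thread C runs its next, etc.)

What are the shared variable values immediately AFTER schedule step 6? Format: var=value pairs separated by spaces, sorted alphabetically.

Step 1: thread A executes A1 (x = x * 2). Shared: x=4. PCs: A@1 B@0 C@0
Step 2: thread C executes C1 (x = x - 2). Shared: x=2. PCs: A@1 B@0 C@1
Step 3: thread C executes C2 (x = x - 1). Shared: x=1. PCs: A@1 B@0 C@2
Step 4: thread B executes B1 (x = x - 3). Shared: x=-2. PCs: A@1 B@1 C@2
Step 5: thread B executes B2 (x = x + 2). Shared: x=0. PCs: A@1 B@2 C@2
Step 6: thread A executes A2 (x = x + 3). Shared: x=3. PCs: A@2 B@2 C@2

Answer: x=3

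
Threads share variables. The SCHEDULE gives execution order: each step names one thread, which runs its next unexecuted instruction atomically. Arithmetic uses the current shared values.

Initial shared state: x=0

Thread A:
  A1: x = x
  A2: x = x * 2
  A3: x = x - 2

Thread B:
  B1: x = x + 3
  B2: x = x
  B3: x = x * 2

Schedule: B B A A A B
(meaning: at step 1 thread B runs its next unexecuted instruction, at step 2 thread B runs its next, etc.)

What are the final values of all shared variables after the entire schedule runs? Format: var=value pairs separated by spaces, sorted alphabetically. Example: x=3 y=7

Answer: x=8

Derivation:
Step 1: thread B executes B1 (x = x + 3). Shared: x=3. PCs: A@0 B@1
Step 2: thread B executes B2 (x = x). Shared: x=3. PCs: A@0 B@2
Step 3: thread A executes A1 (x = x). Shared: x=3. PCs: A@1 B@2
Step 4: thread A executes A2 (x = x * 2). Shared: x=6. PCs: A@2 B@2
Step 5: thread A executes A3 (x = x - 2). Shared: x=4. PCs: A@3 B@2
Step 6: thread B executes B3 (x = x * 2). Shared: x=8. PCs: A@3 B@3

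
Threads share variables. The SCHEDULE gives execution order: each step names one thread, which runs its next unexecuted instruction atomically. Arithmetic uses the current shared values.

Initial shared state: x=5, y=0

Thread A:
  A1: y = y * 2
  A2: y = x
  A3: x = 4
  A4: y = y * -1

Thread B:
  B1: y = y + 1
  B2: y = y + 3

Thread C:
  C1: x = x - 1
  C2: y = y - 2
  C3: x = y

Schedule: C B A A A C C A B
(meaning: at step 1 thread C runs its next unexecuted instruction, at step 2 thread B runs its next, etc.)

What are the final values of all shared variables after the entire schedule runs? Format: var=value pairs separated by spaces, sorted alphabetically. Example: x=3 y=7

Step 1: thread C executes C1 (x = x - 1). Shared: x=4 y=0. PCs: A@0 B@0 C@1
Step 2: thread B executes B1 (y = y + 1). Shared: x=4 y=1. PCs: A@0 B@1 C@1
Step 3: thread A executes A1 (y = y * 2). Shared: x=4 y=2. PCs: A@1 B@1 C@1
Step 4: thread A executes A2 (y = x). Shared: x=4 y=4. PCs: A@2 B@1 C@1
Step 5: thread A executes A3 (x = 4). Shared: x=4 y=4. PCs: A@3 B@1 C@1
Step 6: thread C executes C2 (y = y - 2). Shared: x=4 y=2. PCs: A@3 B@1 C@2
Step 7: thread C executes C3 (x = y). Shared: x=2 y=2. PCs: A@3 B@1 C@3
Step 8: thread A executes A4 (y = y * -1). Shared: x=2 y=-2. PCs: A@4 B@1 C@3
Step 9: thread B executes B2 (y = y + 3). Shared: x=2 y=1. PCs: A@4 B@2 C@3

Answer: x=2 y=1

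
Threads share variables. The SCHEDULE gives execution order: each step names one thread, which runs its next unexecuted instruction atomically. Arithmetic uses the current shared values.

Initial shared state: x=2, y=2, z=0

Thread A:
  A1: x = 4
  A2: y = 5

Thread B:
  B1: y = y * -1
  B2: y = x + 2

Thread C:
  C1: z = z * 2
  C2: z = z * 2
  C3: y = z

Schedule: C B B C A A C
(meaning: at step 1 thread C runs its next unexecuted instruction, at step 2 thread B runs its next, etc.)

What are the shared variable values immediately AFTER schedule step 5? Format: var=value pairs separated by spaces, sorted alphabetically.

Step 1: thread C executes C1 (z = z * 2). Shared: x=2 y=2 z=0. PCs: A@0 B@0 C@1
Step 2: thread B executes B1 (y = y * -1). Shared: x=2 y=-2 z=0. PCs: A@0 B@1 C@1
Step 3: thread B executes B2 (y = x + 2). Shared: x=2 y=4 z=0. PCs: A@0 B@2 C@1
Step 4: thread C executes C2 (z = z * 2). Shared: x=2 y=4 z=0. PCs: A@0 B@2 C@2
Step 5: thread A executes A1 (x = 4). Shared: x=4 y=4 z=0. PCs: A@1 B@2 C@2

Answer: x=4 y=4 z=0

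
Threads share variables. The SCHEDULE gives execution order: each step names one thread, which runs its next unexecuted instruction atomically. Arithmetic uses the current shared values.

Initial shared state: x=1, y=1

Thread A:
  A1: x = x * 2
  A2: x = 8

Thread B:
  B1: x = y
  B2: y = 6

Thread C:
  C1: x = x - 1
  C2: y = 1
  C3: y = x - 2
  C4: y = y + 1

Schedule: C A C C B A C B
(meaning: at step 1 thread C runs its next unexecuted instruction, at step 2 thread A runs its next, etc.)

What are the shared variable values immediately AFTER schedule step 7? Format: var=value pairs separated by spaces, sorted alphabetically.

Answer: x=8 y=-1

Derivation:
Step 1: thread C executes C1 (x = x - 1). Shared: x=0 y=1. PCs: A@0 B@0 C@1
Step 2: thread A executes A1 (x = x * 2). Shared: x=0 y=1. PCs: A@1 B@0 C@1
Step 3: thread C executes C2 (y = 1). Shared: x=0 y=1. PCs: A@1 B@0 C@2
Step 4: thread C executes C3 (y = x - 2). Shared: x=0 y=-2. PCs: A@1 B@0 C@3
Step 5: thread B executes B1 (x = y). Shared: x=-2 y=-2. PCs: A@1 B@1 C@3
Step 6: thread A executes A2 (x = 8). Shared: x=8 y=-2. PCs: A@2 B@1 C@3
Step 7: thread C executes C4 (y = y + 1). Shared: x=8 y=-1. PCs: A@2 B@1 C@4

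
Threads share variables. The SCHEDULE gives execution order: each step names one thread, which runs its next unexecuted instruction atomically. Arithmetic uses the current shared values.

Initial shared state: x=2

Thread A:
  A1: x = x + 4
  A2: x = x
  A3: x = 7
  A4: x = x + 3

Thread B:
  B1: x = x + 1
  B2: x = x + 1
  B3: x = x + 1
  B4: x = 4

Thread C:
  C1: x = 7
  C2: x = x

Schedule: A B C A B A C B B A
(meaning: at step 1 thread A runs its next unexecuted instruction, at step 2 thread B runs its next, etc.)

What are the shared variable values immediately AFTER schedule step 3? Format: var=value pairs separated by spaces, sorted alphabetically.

Answer: x=7

Derivation:
Step 1: thread A executes A1 (x = x + 4). Shared: x=6. PCs: A@1 B@0 C@0
Step 2: thread B executes B1 (x = x + 1). Shared: x=7. PCs: A@1 B@1 C@0
Step 3: thread C executes C1 (x = 7). Shared: x=7. PCs: A@1 B@1 C@1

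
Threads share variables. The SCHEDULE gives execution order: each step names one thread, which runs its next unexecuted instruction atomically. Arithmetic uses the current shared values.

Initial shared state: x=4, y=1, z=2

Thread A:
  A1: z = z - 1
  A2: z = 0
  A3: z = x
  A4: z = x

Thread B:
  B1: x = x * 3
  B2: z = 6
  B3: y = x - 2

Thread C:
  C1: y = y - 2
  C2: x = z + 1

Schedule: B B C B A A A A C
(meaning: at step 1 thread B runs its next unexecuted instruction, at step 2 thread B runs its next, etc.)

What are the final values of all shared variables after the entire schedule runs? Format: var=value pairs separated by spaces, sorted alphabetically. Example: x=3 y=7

Step 1: thread B executes B1 (x = x * 3). Shared: x=12 y=1 z=2. PCs: A@0 B@1 C@0
Step 2: thread B executes B2 (z = 6). Shared: x=12 y=1 z=6. PCs: A@0 B@2 C@0
Step 3: thread C executes C1 (y = y - 2). Shared: x=12 y=-1 z=6. PCs: A@0 B@2 C@1
Step 4: thread B executes B3 (y = x - 2). Shared: x=12 y=10 z=6. PCs: A@0 B@3 C@1
Step 5: thread A executes A1 (z = z - 1). Shared: x=12 y=10 z=5. PCs: A@1 B@3 C@1
Step 6: thread A executes A2 (z = 0). Shared: x=12 y=10 z=0. PCs: A@2 B@3 C@1
Step 7: thread A executes A3 (z = x). Shared: x=12 y=10 z=12. PCs: A@3 B@3 C@1
Step 8: thread A executes A4 (z = x). Shared: x=12 y=10 z=12. PCs: A@4 B@3 C@1
Step 9: thread C executes C2 (x = z + 1). Shared: x=13 y=10 z=12. PCs: A@4 B@3 C@2

Answer: x=13 y=10 z=12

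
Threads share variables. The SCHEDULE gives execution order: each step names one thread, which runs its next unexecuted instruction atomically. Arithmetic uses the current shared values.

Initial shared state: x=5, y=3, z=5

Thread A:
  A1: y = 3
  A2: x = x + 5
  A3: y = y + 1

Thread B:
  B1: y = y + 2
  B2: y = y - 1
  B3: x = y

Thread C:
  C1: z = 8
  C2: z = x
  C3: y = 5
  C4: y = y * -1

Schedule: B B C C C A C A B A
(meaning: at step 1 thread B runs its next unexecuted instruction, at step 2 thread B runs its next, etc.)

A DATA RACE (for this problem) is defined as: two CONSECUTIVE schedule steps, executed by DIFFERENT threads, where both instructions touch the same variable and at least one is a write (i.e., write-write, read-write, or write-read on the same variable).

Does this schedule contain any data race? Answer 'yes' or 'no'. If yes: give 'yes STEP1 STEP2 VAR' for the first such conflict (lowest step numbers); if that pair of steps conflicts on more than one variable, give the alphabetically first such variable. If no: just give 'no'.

Steps 1,2: same thread (B). No race.
Steps 2,3: B(r=y,w=y) vs C(r=-,w=z). No conflict.
Steps 3,4: same thread (C). No race.
Steps 4,5: same thread (C). No race.
Steps 5,6: C(y = 5) vs A(y = 3). RACE on y (W-W).
Steps 6,7: A(y = 3) vs C(y = y * -1). RACE on y (W-W).
Steps 7,8: C(r=y,w=y) vs A(r=x,w=x). No conflict.
Steps 8,9: A(x = x + 5) vs B(x = y). RACE on x (W-W).
Steps 9,10: B(x = y) vs A(y = y + 1). RACE on y (R-W).
First conflict at steps 5,6.

Answer: yes 5 6 y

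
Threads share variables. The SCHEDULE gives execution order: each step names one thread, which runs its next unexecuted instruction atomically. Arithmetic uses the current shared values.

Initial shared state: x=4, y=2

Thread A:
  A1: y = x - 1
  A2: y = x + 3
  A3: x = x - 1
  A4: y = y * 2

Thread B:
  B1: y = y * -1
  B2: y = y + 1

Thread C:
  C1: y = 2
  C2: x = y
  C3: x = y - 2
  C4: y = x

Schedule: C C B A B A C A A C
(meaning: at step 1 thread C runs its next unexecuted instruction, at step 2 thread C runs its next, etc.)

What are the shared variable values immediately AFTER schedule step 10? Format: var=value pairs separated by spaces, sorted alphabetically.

Step 1: thread C executes C1 (y = 2). Shared: x=4 y=2. PCs: A@0 B@0 C@1
Step 2: thread C executes C2 (x = y). Shared: x=2 y=2. PCs: A@0 B@0 C@2
Step 3: thread B executes B1 (y = y * -1). Shared: x=2 y=-2. PCs: A@0 B@1 C@2
Step 4: thread A executes A1 (y = x - 1). Shared: x=2 y=1. PCs: A@1 B@1 C@2
Step 5: thread B executes B2 (y = y + 1). Shared: x=2 y=2. PCs: A@1 B@2 C@2
Step 6: thread A executes A2 (y = x + 3). Shared: x=2 y=5. PCs: A@2 B@2 C@2
Step 7: thread C executes C3 (x = y - 2). Shared: x=3 y=5. PCs: A@2 B@2 C@3
Step 8: thread A executes A3 (x = x - 1). Shared: x=2 y=5. PCs: A@3 B@2 C@3
Step 9: thread A executes A4 (y = y * 2). Shared: x=2 y=10. PCs: A@4 B@2 C@3
Step 10: thread C executes C4 (y = x). Shared: x=2 y=2. PCs: A@4 B@2 C@4

Answer: x=2 y=2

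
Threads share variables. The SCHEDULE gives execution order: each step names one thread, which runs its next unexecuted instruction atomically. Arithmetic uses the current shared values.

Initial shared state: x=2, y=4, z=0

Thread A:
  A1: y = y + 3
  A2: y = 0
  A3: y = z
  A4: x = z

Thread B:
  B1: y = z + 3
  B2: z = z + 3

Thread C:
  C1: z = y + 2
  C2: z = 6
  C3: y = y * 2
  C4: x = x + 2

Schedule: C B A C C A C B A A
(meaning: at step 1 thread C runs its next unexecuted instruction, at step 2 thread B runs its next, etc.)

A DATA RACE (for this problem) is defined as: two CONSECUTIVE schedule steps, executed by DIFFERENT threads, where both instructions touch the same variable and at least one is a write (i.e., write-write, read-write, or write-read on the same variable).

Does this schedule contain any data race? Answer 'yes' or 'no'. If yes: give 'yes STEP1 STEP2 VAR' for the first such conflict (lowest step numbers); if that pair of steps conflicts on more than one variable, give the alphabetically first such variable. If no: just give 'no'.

Answer: yes 1 2 y

Derivation:
Steps 1,2: C(z = y + 2) vs B(y = z + 3). RACE on y (R-W), z (W-R). Multiple vars; alphabetically first is y.
Steps 2,3: B(y = z + 3) vs A(y = y + 3). RACE on y (W-W).
Steps 3,4: A(r=y,w=y) vs C(r=-,w=z). No conflict.
Steps 4,5: same thread (C). No race.
Steps 5,6: C(y = y * 2) vs A(y = 0). RACE on y (W-W).
Steps 6,7: A(r=-,w=y) vs C(r=x,w=x). No conflict.
Steps 7,8: C(r=x,w=x) vs B(r=z,w=z). No conflict.
Steps 8,9: B(z = z + 3) vs A(y = z). RACE on z (W-R).
Steps 9,10: same thread (A). No race.
First conflict at steps 1,2.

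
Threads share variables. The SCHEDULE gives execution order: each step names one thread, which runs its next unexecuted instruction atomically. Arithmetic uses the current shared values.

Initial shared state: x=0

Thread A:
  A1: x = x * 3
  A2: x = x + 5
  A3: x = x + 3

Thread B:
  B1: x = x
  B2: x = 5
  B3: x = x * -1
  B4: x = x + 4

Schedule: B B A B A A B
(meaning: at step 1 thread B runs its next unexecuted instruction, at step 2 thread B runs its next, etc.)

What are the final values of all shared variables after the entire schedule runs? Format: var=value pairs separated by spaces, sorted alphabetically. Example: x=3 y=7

Answer: x=-3

Derivation:
Step 1: thread B executes B1 (x = x). Shared: x=0. PCs: A@0 B@1
Step 2: thread B executes B2 (x = 5). Shared: x=5. PCs: A@0 B@2
Step 3: thread A executes A1 (x = x * 3). Shared: x=15. PCs: A@1 B@2
Step 4: thread B executes B3 (x = x * -1). Shared: x=-15. PCs: A@1 B@3
Step 5: thread A executes A2 (x = x + 5). Shared: x=-10. PCs: A@2 B@3
Step 6: thread A executes A3 (x = x + 3). Shared: x=-7. PCs: A@3 B@3
Step 7: thread B executes B4 (x = x + 4). Shared: x=-3. PCs: A@3 B@4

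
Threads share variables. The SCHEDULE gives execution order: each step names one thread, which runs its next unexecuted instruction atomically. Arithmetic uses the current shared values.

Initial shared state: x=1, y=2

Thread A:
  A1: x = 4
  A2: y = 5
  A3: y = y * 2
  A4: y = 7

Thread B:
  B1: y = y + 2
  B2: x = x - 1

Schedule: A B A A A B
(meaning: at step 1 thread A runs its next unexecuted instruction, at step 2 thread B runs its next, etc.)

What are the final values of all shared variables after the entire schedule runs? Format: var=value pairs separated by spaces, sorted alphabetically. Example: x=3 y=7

Answer: x=3 y=7

Derivation:
Step 1: thread A executes A1 (x = 4). Shared: x=4 y=2. PCs: A@1 B@0
Step 2: thread B executes B1 (y = y + 2). Shared: x=4 y=4. PCs: A@1 B@1
Step 3: thread A executes A2 (y = 5). Shared: x=4 y=5. PCs: A@2 B@1
Step 4: thread A executes A3 (y = y * 2). Shared: x=4 y=10. PCs: A@3 B@1
Step 5: thread A executes A4 (y = 7). Shared: x=4 y=7. PCs: A@4 B@1
Step 6: thread B executes B2 (x = x - 1). Shared: x=3 y=7. PCs: A@4 B@2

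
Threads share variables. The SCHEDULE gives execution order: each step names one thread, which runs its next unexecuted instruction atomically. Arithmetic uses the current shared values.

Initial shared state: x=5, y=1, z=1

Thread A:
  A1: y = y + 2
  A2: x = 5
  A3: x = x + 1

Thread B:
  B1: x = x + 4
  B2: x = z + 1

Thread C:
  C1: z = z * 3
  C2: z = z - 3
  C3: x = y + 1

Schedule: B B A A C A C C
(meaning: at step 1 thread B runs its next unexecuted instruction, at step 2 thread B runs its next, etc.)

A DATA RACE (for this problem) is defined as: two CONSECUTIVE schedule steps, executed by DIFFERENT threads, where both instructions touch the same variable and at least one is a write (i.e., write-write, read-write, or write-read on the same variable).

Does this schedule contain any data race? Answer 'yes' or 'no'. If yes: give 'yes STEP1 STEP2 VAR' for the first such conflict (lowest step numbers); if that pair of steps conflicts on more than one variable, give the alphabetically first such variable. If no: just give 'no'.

Answer: no

Derivation:
Steps 1,2: same thread (B). No race.
Steps 2,3: B(r=z,w=x) vs A(r=y,w=y). No conflict.
Steps 3,4: same thread (A). No race.
Steps 4,5: A(r=-,w=x) vs C(r=z,w=z). No conflict.
Steps 5,6: C(r=z,w=z) vs A(r=x,w=x). No conflict.
Steps 6,7: A(r=x,w=x) vs C(r=z,w=z). No conflict.
Steps 7,8: same thread (C). No race.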